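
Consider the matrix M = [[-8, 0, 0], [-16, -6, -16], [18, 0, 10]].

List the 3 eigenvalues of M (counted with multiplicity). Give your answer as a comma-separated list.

The characteristic polynomial is p(λ) = det(λI - M).
Expanding along the first row, p(λ) = λ^3 + 4λ^2 - 92λ - 480.
Rational-root test: λ = -8 gives p(-8) = 0.
Factor out (λ + 8): p(λ) = (λ + 8)·(λ^2 - 4λ - 60).
The quadratic factors as (λ + 6)·(λ - 10).
Eigenvalues: -8, -6, 10.

-8, -6, 10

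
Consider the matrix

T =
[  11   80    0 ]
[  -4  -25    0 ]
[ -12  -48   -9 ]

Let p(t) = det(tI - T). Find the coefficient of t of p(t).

p(t) = t^3 + 23t^2 + 171t + 405.
The coefficient of t is 171.

171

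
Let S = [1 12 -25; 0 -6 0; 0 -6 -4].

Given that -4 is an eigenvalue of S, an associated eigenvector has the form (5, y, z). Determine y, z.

0, 1

We need (S + 4I)v = 0.
S + 4I = [[5, 12, -25], [0, -2, 0], [0, -6, 0]].
Row 1: (5)·5 + (12)·y + (-25)·z = 0
Row 2: (0)·5 + (-2)·y + (0)·z = 0
Row 3: (0)·5 + (-6)·y + (0)·z = 0
Solving gives y = 0, z = 1.
Check: S·(5, 0, 1) = (-20, 0, -4) = -4·(5, 0, 1).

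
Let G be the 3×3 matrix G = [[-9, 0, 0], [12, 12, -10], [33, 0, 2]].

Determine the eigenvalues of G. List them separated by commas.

Compute the characteristic polynomial p(λ) = det(λI - G).
Expanding the 3×3 determinant: p(λ) = λ^3 - 5λ^2 - 102λ + 216.
Since p(2) = 0, λ = 2 is a root.
Factor out (λ - 2): p(λ) = (λ - 2)·(λ^2 - 3λ - 108).
The quadratic factors as (λ + 9)·(λ - 12).
Eigenvalues: -9, 2, 12.

-9, 2, 12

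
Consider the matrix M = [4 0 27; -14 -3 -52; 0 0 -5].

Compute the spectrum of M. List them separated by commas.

Set up det(lambda·I - M) = 0.
Expanding the 3×3 determinant: p(lambda) = lambda^3 + 4·lambda^2 - 17·lambda - 60.
Rational-root test: lambda = -3 gives p(-3) = 0.
Factor out (lambda + 3): p(lambda) = (lambda + 3)·(lambda^2 + lambda - 20).
The quadratic factors as (lambda + 5)·(lambda - 4).
Eigenvalues: -5, -3, 4.

-5, -3, 4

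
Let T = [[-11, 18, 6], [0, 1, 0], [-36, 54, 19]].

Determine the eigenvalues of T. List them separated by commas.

1, 1, 7

Compute the characteristic polynomial p(lambda) = det(lambda·I - T).
Cofactor expansion gives p(lambda) = lambda^3 - 9·lambda^2 + 15·lambda - 7.
Try lambda = 7: p(7) = 0, so 7 is a root.
Factor out (lambda - 7): p(lambda) = (lambda - 7)·(lambda^2 - 2·lambda + 1).
The quadratic factor is (lambda - 1)^2.
Eigenvalues: 1, 1, 7.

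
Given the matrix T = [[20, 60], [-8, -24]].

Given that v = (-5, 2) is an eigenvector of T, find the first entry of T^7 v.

81920

First find the eigenvalue: Tv = (20, -8) = -4·(-5, 2), so λ = -4.
Then T^7 v = λ^7·v = (-4)^7·(-5, 2) = -16384·(-5, 2) = (81920, -32768).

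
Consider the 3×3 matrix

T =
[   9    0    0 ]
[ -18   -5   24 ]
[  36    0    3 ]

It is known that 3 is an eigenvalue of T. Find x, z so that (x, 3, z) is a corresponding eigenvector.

0, 1

We need (T - 3I)v = 0.
T - 3I = [[6, 0, 0], [-18, -8, 24], [36, 0, 0]].
Row 1: (6)·x + (0)·3 + (0)·z = 0
Row 2: (-18)·x + (-8)·3 + (24)·z = 0
Row 3: (36)·x + (0)·3 + (0)·z = 0
Solving gives x = 0, z = 1.
Check: T·(0, 3, 1) = (0, 9, 3) = 3·(0, 3, 1).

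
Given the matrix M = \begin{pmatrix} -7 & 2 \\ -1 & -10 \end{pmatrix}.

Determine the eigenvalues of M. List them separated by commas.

det(M - λI) = (-7 - λ)(-10 - λ) - (2)·(-1) = λ^2 + 17λ + 72.
This factors as (λ + 9)·(λ + 8) = 0.
Eigenvalues: -9, -8.

-9, -8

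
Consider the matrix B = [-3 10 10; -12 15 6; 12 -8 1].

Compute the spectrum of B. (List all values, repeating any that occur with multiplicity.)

-3, 7, 9

The characteristic polynomial is p(r) = det(rI - B).
Expanding along the first row, p(r) = r^3 - 13r^2 + 15r + 189.
Try r = 7: p(7) = 0, so 7 is a root.
Dividing by (r - 7) leaves r^2 - 6r - 27.
The quadratic factors as (r + 3)·(r - 9).
Eigenvalues: -3, 7, 9.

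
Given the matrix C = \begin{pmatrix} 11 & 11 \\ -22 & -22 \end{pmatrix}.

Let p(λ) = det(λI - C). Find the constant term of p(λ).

0

p(λ) = λ^2 + 11λ.
The constant term is 0.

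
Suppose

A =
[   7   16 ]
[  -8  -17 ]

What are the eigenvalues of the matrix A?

-9, -1

det(A - rI) = (7 - r)(-17 - r) - (16)·(-8) = r^2 + 10r + 9.
This factors as (r + 9)·(r + 1) = 0.
Eigenvalues: -9, -1.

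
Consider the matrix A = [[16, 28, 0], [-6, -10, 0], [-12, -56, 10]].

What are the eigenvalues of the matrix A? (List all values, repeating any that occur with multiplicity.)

Set up det(λI - A) = 0.
Expanding along the first row, p(λ) = λ^3 - 16λ^2 + 68λ - 80.
Try λ = 4: p(4) = 0, so 4 is a root.
Dividing by (λ - 4) leaves λ^2 - 12λ + 20.
The quadratic factors as (λ - 2)·(λ - 10).
Eigenvalues: 2, 4, 10.

2, 4, 10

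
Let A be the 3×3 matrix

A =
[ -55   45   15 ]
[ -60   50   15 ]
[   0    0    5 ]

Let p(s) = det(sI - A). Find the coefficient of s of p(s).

p(s) = s^3 - 75s + 250.
The coefficient of s is -75.

-75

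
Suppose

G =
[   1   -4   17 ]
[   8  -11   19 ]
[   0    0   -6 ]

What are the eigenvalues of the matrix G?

-7, -6, -3

Compute the characteristic polynomial p(λ) = det(λI - G).
Expanding the 3×3 determinant: p(λ) = λ^3 + 16λ^2 + 81λ + 126.
Try λ = -3: p(-3) = 0, so -3 is a root.
Factor out (λ + 3): p(λ) = (λ + 3)·(λ^2 + 13λ + 42).
The quadratic factors as (λ + 7)·(λ + 6).
Eigenvalues: -7, -6, -3.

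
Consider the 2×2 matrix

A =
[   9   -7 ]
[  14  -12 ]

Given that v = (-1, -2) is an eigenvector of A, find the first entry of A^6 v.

First find the eigenvalue: Av = (5, 10) = -5·(-1, -2), so λ = -5.
Then A^6 v = λ^6·v = (-5)^6·(-1, -2) = 15625·(-1, -2) = (-15625, -31250).

-15625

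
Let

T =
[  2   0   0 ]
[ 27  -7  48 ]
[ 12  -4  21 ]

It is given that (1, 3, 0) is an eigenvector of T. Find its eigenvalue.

2

Compute Tv: T·(1, 3, 0) = (2, 6, 0).
Since Tv = λv, compare component 1: 2 = λ·1, so λ = 2.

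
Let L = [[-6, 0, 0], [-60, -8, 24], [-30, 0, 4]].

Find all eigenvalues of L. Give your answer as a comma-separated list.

The characteristic polynomial is p(s) = det(sI - L).
Expanding the 3×3 determinant: p(s) = s^3 + 10s^2 - 8s - 192.
Rational-root test: s = 4 gives p(4) = 0.
Dividing by (s - 4) leaves s^2 + 14s + 48.
The quadratic factors as (s + 8)·(s + 6).
Eigenvalues: -8, -6, 4.

-8, -6, 4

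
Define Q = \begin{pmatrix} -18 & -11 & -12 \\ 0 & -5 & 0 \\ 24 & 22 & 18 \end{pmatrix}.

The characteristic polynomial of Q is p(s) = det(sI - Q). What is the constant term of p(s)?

-180

p(s) = s^3 + 5s^2 - 36s - 180.
The constant term is -180.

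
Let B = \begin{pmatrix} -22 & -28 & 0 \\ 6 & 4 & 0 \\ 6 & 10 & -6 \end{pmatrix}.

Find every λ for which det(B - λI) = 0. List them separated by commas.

Set up det(sI - B) = 0.
Expanding along the first row, p(s) = s^3 + 24s^2 + 188s + 480.
Try s = -6: p(-6) = 0, so -6 is a root.
Factor out (s + 6): p(s) = (s + 6)·(s^2 + 18s + 80).
The quadratic factors as (s + 10)·(s + 8).
Eigenvalues: -10, -8, -6.

-10, -8, -6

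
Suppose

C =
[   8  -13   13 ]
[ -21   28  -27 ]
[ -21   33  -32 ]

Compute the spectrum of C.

Set up det(μI - C) = 0.
Expanding the 3×3 determinant: p(μ) = μ^3 - 4μ^2 - 37μ + 40.
Try μ = 8: p(8) = 0, so 8 is a root.
Factor out (μ - 8): p(μ) = (μ - 8)·(μ^2 + 4μ - 5).
The quadratic factors as (μ + 5)·(μ - 1).
Eigenvalues: -5, 1, 8.

-5, 1, 8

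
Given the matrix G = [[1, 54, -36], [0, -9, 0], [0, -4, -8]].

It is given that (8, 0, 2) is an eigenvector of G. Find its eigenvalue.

-8

Compute Gv: G·(8, 0, 2) = (-64, 0, -16).
Since Gv = λv, compare component 1: -64 = λ·8, so λ = -8.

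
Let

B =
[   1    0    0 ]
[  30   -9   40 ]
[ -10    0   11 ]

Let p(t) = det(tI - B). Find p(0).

p(0) = det(0·I − B) = det(−B) = (−1)^3·det(B).
det(B) = -99, so p(0) = 99.

99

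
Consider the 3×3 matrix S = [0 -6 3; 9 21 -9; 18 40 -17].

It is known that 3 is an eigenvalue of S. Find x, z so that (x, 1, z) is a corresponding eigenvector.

We need (S - 3I)v = 0.
S - 3I = [[-3, -6, 3], [9, 18, -9], [18, 40, -20]].
Row 1: (-3)·x + (-6)·1 + (3)·z = 0
Row 2: (9)·x + (18)·1 + (-9)·z = 0
Row 3: (18)·x + (40)·1 + (-20)·z = 0
Solving gives x = 0, z = 2.
Check: S·(0, 1, 2) = (0, 3, 6) = 3·(0, 1, 2).

0, 2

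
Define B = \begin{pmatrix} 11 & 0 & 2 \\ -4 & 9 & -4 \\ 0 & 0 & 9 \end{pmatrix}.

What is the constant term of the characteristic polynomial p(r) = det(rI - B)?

-891

p(0) = det(0·I − B) = det(−B) = (−1)^3·det(B).
det(B) = 891, so p(0) = -891.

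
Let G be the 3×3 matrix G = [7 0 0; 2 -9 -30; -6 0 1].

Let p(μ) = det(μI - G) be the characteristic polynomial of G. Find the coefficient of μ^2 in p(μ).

1

The coefficient of μ^2 of det(μI - G) is −trace(G).
trace(G) = (7) + (-9) + (1) = -1, so the coefficient is 1.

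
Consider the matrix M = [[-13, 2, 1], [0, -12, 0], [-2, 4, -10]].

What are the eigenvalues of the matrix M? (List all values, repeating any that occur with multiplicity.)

-12, -12, -11

Compute the characteristic polynomial p(λ) = det(λI - M).
Cofactor expansion gives p(λ) = λ^3 + 35λ^2 + 408λ + 1584.
Rational-root test: λ = -12 gives p(-12) = 0.
Factor out (λ + 12): p(λ) = (λ + 12)·(λ^2 + 23λ + 132).
The quadratic factors as (λ + 12)·(λ + 11).
Eigenvalues: -12, -12, -11.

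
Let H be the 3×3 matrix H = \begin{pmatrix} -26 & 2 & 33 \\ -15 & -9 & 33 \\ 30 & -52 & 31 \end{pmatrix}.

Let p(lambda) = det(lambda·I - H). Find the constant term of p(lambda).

p(lambda) = lambda^3 + 4·lambda^2 - 95·lambda - 198.
The constant term is -198.

-198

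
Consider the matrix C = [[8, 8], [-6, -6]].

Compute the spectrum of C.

det(C - λI) = (8 - λ)(-6 - λ) - (8)·(-6) = λ^2 - 2λ.
This factors as λ·(λ - 2) = 0.
Eigenvalues: 0, 2.

0, 2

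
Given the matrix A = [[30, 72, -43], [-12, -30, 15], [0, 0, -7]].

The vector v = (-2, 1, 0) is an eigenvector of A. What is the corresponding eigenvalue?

-6

Compute Av: A·(-2, 1, 0) = (12, -6, 0).
Since Av = λv, compare component 1: 12 = λ·-2, so λ = -6.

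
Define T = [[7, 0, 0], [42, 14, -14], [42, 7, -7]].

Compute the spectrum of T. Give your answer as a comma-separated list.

Compute the characteristic polynomial p(t) = det(tI - T).
Cofactor expansion gives p(t) = t^3 - 14t^2 + 49t.
Try t = 0: p(0) = 0, so 0 is a root.
Dividing by t leaves t^2 - 14t + 49.
The quadratic factor is (t - 7)^2.
Eigenvalues: 0, 7, 7.

0, 7, 7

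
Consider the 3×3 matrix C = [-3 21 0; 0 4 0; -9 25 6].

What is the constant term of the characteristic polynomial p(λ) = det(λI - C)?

p(0) = det(0·I − C) = det(−C) = (−1)^3·det(C).
det(C) = -72, so p(0) = 72.

72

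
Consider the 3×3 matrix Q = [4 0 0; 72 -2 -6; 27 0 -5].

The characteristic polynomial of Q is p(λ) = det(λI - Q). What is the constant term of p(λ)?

p(λ) = λ^3 + 3λ^2 - 18λ - 40.
The constant term is -40.

-40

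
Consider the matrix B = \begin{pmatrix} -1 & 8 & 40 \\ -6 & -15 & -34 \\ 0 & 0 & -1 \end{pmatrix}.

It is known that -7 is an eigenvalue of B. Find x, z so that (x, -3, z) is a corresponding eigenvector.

4, 0

We need (B + 7I)v = 0.
B + 7I = [[6, 8, 40], [-6, -8, -34], [0, 0, 6]].
Row 1: (6)·x + (8)·-3 + (40)·z = 0
Row 2: (-6)·x + (-8)·-3 + (-34)·z = 0
Row 3: (0)·x + (0)·-3 + (6)·z = 0
Solving gives x = 4, z = 0.
Check: B·(4, -3, 0) = (-28, 21, 0) = -7·(4, -3, 0).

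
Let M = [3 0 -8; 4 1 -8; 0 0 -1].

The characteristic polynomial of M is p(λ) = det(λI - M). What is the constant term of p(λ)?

p(λ) = λ^3 - 3λ^2 - λ + 3.
The constant term is 3.

3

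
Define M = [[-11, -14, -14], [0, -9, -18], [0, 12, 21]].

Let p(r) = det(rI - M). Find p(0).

297

p(0) = det(0·I − M) = det(−M) = (−1)^3·det(M).
det(M) = -297, so p(0) = 297.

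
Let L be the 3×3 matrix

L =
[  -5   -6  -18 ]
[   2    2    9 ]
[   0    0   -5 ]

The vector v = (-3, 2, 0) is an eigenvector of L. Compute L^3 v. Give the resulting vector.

First find the eigenvalue: Lv = (3, -2, 0) = -1·(-3, 2, 0), so λ = -1.
Then L^3 v = λ^3·v = (-1)^3·(-3, 2, 0) = -1·(-3, 2, 0) = (3, -2, 0).

(3, -2, 0)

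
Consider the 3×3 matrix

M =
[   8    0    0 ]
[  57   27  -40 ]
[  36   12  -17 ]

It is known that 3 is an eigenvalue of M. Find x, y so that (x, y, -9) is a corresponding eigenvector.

0, -15

We need (M - 3I)v = 0.
M - 3I = [[5, 0, 0], [57, 24, -40], [36, 12, -20]].
Row 1: (5)·x + (0)·y + (0)·-9 = 0
Row 2: (57)·x + (24)·y + (-40)·-9 = 0
Row 3: (36)·x + (12)·y + (-20)·-9 = 0
Solving gives x = 0, y = -15.
Check: M·(0, -15, -9) = (0, -45, -27) = 3·(0, -15, -9).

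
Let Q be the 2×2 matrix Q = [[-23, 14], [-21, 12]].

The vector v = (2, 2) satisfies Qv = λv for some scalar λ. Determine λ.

-9

Compute Qv: Q·(2, 2) = (-18, -18).
Since Qv = λv, compare component 1: -18 = λ·2, so λ = -9.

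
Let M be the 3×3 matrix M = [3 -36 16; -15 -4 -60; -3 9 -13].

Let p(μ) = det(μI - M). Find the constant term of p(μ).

36

p(μ) = μ^3 + 14μ^2 + 49μ + 36.
The constant term is 36.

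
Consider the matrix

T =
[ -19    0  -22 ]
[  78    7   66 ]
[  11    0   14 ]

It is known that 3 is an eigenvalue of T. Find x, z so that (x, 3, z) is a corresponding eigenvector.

We need (T - 3I)v = 0.
T - 3I = [[-22, 0, -22], [78, 4, 66], [11, 0, 11]].
Row 1: (-22)·x + (0)·3 + (-22)·z = 0
Row 2: (78)·x + (4)·3 + (66)·z = 0
Row 3: (11)·x + (0)·3 + (11)·z = 0
Solving gives x = -1, z = 1.
Check: T·(-1, 3, 1) = (-3, 9, 3) = 3·(-1, 3, 1).

-1, 1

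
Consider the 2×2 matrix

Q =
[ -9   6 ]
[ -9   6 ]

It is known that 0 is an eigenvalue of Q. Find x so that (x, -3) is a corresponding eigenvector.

-2

We need (Q)v = 0.
Q = [[-9, 6], [-9, 6]].
Row 1: (-9)·x + (6)·-3 = 0
Row 2: (-9)·x + (6)·-3 = 0
Solving gives x = -2.
Check: Q·(-2, -3) = (0, 0) = 0·(-2, -3).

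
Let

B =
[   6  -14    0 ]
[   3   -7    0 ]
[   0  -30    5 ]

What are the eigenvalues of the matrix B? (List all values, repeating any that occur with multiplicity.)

-1, 0, 5

Set up det(λI - B) = 0.
Expanding the 3×3 determinant: p(λ) = λ^3 - 4λ^2 - 5λ.
Rational-root test: λ = 0 gives p(0) = 0.
Factor out λ: p(λ) = λ·(λ^2 - 4λ - 5).
The quadratic factors as (λ + 1)·(λ - 5).
Eigenvalues: -1, 0, 5.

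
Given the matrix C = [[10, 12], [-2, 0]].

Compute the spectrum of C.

4, 6

det(C - rI) = (10 - r)(0 - r) - (12)·(-2) = r^2 - 10r + 24.
This factors as (r - 4)·(r - 6) = 0.
Eigenvalues: 4, 6.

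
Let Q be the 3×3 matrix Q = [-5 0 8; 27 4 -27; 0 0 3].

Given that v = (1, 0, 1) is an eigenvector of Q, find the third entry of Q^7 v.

First find the eigenvalue: Qv = (3, 0, 3) = 3·(1, 0, 1), so λ = 3.
Then Q^7 v = λ^7·v = 3^7·(1, 0, 1) = 2187·(1, 0, 1) = (2187, 0, 2187).

2187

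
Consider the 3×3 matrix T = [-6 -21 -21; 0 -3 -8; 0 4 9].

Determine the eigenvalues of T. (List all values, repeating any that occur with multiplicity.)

-6, 1, 5

The characteristic polynomial is p(λ) = det(λI - T).
Cofactor expansion gives p(λ) = λ^3 - 31λ + 30.
Rational-root test: λ = 1 gives p(1) = 0.
Dividing by (λ - 1) leaves λ^2 + λ - 30.
The quadratic factors as (λ + 6)·(λ - 5).
Eigenvalues: -6, 1, 5.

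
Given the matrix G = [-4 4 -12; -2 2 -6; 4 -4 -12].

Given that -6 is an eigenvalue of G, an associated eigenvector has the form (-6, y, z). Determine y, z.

-3, -2

We need (G + 6I)v = 0.
G + 6I = [[2, 4, -12], [-2, 8, -6], [4, -4, -6]].
Row 1: (2)·-6 + (4)·y + (-12)·z = 0
Row 2: (-2)·-6 + (8)·y + (-6)·z = 0
Row 3: (4)·-6 + (-4)·y + (-6)·z = 0
Solving gives y = -3, z = -2.
Check: G·(-6, -3, -2) = (36, 18, 12) = -6·(-6, -3, -2).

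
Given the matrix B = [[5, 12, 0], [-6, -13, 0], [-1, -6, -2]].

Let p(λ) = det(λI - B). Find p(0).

14

p(0) = det(0·I − B) = det(−B) = (−1)^3·det(B).
det(B) = -14, so p(0) = 14.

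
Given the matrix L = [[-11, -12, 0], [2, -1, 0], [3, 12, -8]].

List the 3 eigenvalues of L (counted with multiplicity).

Set up det(rI - L) = 0.
Expanding the 3×3 determinant: p(r) = r^3 + 20r^2 + 131r + 280.
Rational-root test: r = -5 gives p(-5) = 0.
Factor out (r + 5): p(r) = (r + 5)·(r^2 + 15r + 56).
The quadratic factors as (r + 8)·(r + 7).
Eigenvalues: -8, -7, -5.

-8, -7, -5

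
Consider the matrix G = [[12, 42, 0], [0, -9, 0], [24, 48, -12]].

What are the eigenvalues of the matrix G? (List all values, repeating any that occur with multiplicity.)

The characteristic polynomial is p(r) = det(rI - G).
Expanding along the first row, p(r) = r^3 + 9r^2 - 144r - 1296.
Try r = -9: p(-9) = 0, so -9 is a root.
Dividing by (r + 9) leaves r^2 - 144.
The quadratic factors as (r + 12)·(r - 12).
Eigenvalues: -12, -9, 12.

-12, -9, 12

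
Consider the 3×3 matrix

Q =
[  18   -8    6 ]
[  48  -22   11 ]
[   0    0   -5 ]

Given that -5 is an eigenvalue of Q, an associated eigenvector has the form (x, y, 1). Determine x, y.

-2, -5

We need (Q + 5I)v = 0.
Q + 5I = [[23, -8, 6], [48, -17, 11], [0, 0, 0]].
Row 1: (23)·x + (-8)·y + (6)·1 = 0
Row 2: (48)·x + (-17)·y + (11)·1 = 0
Row 3: (0)·x + (0)·y + (0)·1 = 0
Solving gives x = -2, y = -5.
Check: Q·(-2, -5, 1) = (10, 25, -5) = -5·(-2, -5, 1).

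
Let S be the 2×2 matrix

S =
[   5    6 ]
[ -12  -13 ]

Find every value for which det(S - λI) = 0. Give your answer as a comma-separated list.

-7, -1

det(S - λI) = (5 - λ)(-13 - λ) - (6)·(-12) = λ^2 + 8λ + 7.
This factors as (λ + 7)·(λ + 1) = 0.
Eigenvalues: -7, -1.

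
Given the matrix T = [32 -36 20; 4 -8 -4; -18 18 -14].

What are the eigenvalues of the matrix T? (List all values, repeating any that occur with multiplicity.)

Set up det(λI - T) = 0.
Expanding the 3×3 determinant: p(λ) = λ^3 - 10λ^2 - 16λ + 160.
Rational-root test: λ = 4 gives p(4) = 0.
Dividing by (λ - 4) leaves λ^2 - 6λ - 40.
The quadratic factors as (λ + 4)·(λ - 10).
Eigenvalues: -4, 4, 10.

-4, 4, 10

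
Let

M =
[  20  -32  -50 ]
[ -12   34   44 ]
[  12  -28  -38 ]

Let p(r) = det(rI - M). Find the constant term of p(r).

-96

p(r) = r^3 - 16r^2 + 76r - 96.
The constant term is -96.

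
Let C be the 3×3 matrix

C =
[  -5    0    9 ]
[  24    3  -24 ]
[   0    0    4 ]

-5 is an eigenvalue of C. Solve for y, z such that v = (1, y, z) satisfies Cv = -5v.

We need (C + 5I)v = 0.
C + 5I = [[0, 0, 9], [24, 8, -24], [0, 0, 9]].
Row 1: (0)·1 + (0)·y + (9)·z = 0
Row 2: (24)·1 + (8)·y + (-24)·z = 0
Row 3: (0)·1 + (0)·y + (9)·z = 0
Solving gives y = -3, z = 0.
Check: C·(1, -3, 0) = (-5, 15, 0) = -5·(1, -3, 0).

-3, 0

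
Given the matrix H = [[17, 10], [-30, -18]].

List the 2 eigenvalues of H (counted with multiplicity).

det(H - sI) = (17 - s)(-18 - s) - (10)·(-30) = s^2 + s - 6.
This factors as (s + 3)·(s - 2) = 0.
Eigenvalues: -3, 2.

-3, 2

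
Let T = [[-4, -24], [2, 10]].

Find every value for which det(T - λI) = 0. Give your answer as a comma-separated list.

det(T - μI) = (-4 - μ)(10 - μ) - (-24)·(2) = μ^2 - 6μ + 8.
This factors as (μ - 2)·(μ - 4) = 0.
Eigenvalues: 2, 4.

2, 4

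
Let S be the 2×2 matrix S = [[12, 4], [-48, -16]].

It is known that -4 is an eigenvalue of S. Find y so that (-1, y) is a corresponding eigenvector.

We need (S + 4I)v = 0.
S + 4I = [[16, 4], [-48, -12]].
Row 1: (16)·-1 + (4)·y = 0
Row 2: (-48)·-1 + (-12)·y = 0
Solving gives y = 4.
Check: S·(-1, 4) = (4, -16) = -4·(-1, 4).

4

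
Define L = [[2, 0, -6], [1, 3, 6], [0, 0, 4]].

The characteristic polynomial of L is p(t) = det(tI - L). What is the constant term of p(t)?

p(t) = t^3 - 9t^2 + 26t - 24.
The constant term is -24.

-24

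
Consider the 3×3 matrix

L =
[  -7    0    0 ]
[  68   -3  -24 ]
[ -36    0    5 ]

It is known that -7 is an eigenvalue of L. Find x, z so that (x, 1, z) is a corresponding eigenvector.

We need (L + 7I)v = 0.
L + 7I = [[0, 0, 0], [68, 4, -24], [-36, 0, 12]].
Row 1: (0)·x + (0)·1 + (0)·z = 0
Row 2: (68)·x + (4)·1 + (-24)·z = 0
Row 3: (-36)·x + (0)·1 + (12)·z = 0
Solving gives x = 1, z = 3.
Check: L·(1, 1, 3) = (-7, -7, -21) = -7·(1, 1, 3).

1, 3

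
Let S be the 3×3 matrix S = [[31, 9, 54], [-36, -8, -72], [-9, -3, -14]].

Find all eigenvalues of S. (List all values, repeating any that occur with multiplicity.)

Set up det(sI - S) = 0.
Expanding the 3×3 determinant: p(s) = s^3 - 9s^2 + 24s - 16.
Try s = 4: p(4) = 0, so 4 is a root.
Dividing by (s - 4) leaves s^2 - 5s + 4.
The quadratic factors as (s - 1)·(s - 4).
Eigenvalues: 1, 4, 4.

1, 4, 4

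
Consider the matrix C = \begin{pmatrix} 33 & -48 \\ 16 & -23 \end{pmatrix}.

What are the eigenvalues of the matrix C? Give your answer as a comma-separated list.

1, 9

det(C - μI) = (33 - μ)(-23 - μ) - (-48)·(16) = μ^2 - 10μ + 9.
This factors as (μ - 1)·(μ - 9) = 0.
Eigenvalues: 1, 9.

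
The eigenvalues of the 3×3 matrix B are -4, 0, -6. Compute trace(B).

-10

trace(B) is the sum of the eigenvalues: (-4) + (0) + (-6) = -10.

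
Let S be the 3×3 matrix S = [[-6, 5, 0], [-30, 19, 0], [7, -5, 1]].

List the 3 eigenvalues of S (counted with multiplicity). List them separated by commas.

1, 4, 9

Set up det(rI - S) = 0.
Expanding the 3×3 determinant: p(r) = r^3 - 14r^2 + 49r - 36.
Rational-root test: r = 1 gives p(1) = 0.
Dividing by (r - 1) leaves r^2 - 13r + 36.
The quadratic factors as (r - 4)·(r - 9).
Eigenvalues: 1, 4, 9.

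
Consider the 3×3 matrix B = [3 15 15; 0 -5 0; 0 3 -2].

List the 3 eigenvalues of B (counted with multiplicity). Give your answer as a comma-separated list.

Set up det(λI - B) = 0.
Expanding the 3×3 determinant: p(λ) = λ^3 + 4λ^2 - 11λ - 30.
Try λ = 3: p(3) = 0, so 3 is a root.
Dividing by (λ - 3) leaves λ^2 + 7λ + 10.
The quadratic factors as (λ + 5)·(λ + 2).
Eigenvalues: -5, -2, 3.

-5, -2, 3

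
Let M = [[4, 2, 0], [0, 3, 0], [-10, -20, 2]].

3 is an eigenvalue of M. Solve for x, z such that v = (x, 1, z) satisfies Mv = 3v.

-2, 0

We need (M - 3I)v = 0.
M - 3I = [[1, 2, 0], [0, 0, 0], [-10, -20, -1]].
Row 1: (1)·x + (2)·1 + (0)·z = 0
Row 2: (0)·x + (0)·1 + (0)·z = 0
Row 3: (-10)·x + (-20)·1 + (-1)·z = 0
Solving gives x = -2, z = 0.
Check: M·(-2, 1, 0) = (-6, 3, 0) = 3·(-2, 1, 0).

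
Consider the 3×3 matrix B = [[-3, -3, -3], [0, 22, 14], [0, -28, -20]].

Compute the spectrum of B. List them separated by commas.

The characteristic polynomial is p(λ) = det(λI - B).
Cofactor expansion gives p(λ) = λ^3 + λ^2 - 54λ - 144.
Rational-root test: λ = 8 gives p(8) = 0.
Dividing by (λ - 8) leaves λ^2 + 9λ + 18.
The quadratic factors as (λ + 6)·(λ + 3).
Eigenvalues: -6, -3, 8.

-6, -3, 8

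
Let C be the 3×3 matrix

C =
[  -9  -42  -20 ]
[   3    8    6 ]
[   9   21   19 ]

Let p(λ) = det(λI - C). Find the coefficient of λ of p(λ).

89

p(λ) = λ^3 - 18λ^2 + 89λ - 72.
The coefficient of λ is 89.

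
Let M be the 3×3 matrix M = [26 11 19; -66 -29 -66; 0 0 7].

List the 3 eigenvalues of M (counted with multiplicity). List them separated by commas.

-7, 4, 7

Compute the characteristic polynomial p(t) = det(tI - M).
Expanding the 3×3 determinant: p(t) = t^3 - 4t^2 - 49t + 196.
Since p(-7) = 0, t = -7 is a root.
Factor out (t + 7): p(t) = (t + 7)·(t^2 - 11t + 28).
The quadratic factors as (t - 4)·(t - 7).
Eigenvalues: -7, 4, 7.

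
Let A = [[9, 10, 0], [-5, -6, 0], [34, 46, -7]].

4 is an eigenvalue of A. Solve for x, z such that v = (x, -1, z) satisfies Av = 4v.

We need (A - 4I)v = 0.
A - 4I = [[5, 10, 0], [-5, -10, 0], [34, 46, -11]].
Row 1: (5)·x + (10)·-1 + (0)·z = 0
Row 2: (-5)·x + (-10)·-1 + (0)·z = 0
Row 3: (34)·x + (46)·-1 + (-11)·z = 0
Solving gives x = 2, z = 2.
Check: A·(2, -1, 2) = (8, -4, 8) = 4·(2, -1, 2).

2, 2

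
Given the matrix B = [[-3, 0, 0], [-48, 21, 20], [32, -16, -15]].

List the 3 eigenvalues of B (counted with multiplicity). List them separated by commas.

The characteristic polynomial is p(λ) = det(λI - B).
Expanding along the first row, p(λ) = λ^3 - 3λ^2 - 13λ + 15.
Try λ = 5: p(5) = 0, so 5 is a root.
Dividing by (λ - 5) leaves λ^2 + 2λ - 3.
The quadratic factors as (λ + 3)·(λ - 1).
Eigenvalues: -3, 1, 5.

-3, 1, 5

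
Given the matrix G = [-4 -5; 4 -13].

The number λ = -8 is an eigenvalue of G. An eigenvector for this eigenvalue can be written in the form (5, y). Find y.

We need (G + 8I)v = 0.
G + 8I = [[4, -5], [4, -5]].
Row 1: (4)·5 + (-5)·y = 0
Row 2: (4)·5 + (-5)·y = 0
Solving gives y = 4.
Check: G·(5, 4) = (-40, -32) = -8·(5, 4).

4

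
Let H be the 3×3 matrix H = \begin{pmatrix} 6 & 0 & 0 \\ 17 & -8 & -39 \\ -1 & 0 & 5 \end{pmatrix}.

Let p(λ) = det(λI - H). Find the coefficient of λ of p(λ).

-58

p(λ) = λ^3 - 3λ^2 - 58λ + 240.
The coefficient of λ is -58.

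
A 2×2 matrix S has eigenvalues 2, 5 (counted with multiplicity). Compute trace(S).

trace(S) is the sum of the eigenvalues: (2) + (5) = 7.

7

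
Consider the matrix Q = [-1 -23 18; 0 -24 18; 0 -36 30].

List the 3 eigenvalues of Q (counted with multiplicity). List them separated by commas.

The characteristic polynomial is p(lambda) = det(lambda·I - Q).
Expanding the 3×3 determinant: p(lambda) = lambda^3 - 5·lambda^2 - 78·lambda - 72.
Rational-root test: lambda = -1 gives p(-1) = 0.
Factor out (lambda + 1): p(lambda) = (lambda + 1)·(lambda^2 - 6·lambda - 72).
The quadratic factors as (lambda + 6)·(lambda - 12).
Eigenvalues: -6, -1, 12.

-6, -1, 12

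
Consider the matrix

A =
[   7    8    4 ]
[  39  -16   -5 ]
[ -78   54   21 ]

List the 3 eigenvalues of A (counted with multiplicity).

-6, 7, 11

Compute the characteristic polynomial p(s) = det(sI - A).
Expanding the 3×3 determinant: p(s) = s^3 - 12s^2 - 31s + 462.
Since p(11) = 0, s = 11 is a root.
Factor out (s - 11): p(s) = (s - 11)·(s^2 - s - 42).
The quadratic factors as (s + 6)·(s - 7).
Eigenvalues: -6, 7, 11.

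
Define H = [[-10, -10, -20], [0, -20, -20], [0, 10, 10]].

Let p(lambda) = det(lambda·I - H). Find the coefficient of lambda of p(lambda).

100

p(lambda) = lambda^3 + 20·lambda^2 + 100·lambda.
The coefficient of lambda is 100.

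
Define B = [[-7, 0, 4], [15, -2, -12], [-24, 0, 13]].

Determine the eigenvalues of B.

-2, 1, 5

Set up det(μI - B) = 0.
Expanding the 3×3 determinant: p(μ) = μ^3 - 4μ^2 - 7μ + 10.
Since p(-2) = 0, μ = -2 is a root.
Dividing by (μ + 2) leaves μ^2 - 6μ + 5.
The quadratic factors as (μ - 1)·(μ - 5).
Eigenvalues: -2, 1, 5.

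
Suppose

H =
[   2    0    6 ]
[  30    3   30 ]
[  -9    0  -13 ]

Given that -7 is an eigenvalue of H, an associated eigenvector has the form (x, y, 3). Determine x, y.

-2, -3

We need (H + 7I)v = 0.
H + 7I = [[9, 0, 6], [30, 10, 30], [-9, 0, -6]].
Row 1: (9)·x + (0)·y + (6)·3 = 0
Row 2: (30)·x + (10)·y + (30)·3 = 0
Row 3: (-9)·x + (0)·y + (-6)·3 = 0
Solving gives x = -2, y = -3.
Check: H·(-2, -3, 3) = (14, 21, -21) = -7·(-2, -3, 3).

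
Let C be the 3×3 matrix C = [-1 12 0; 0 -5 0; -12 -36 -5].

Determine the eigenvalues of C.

-5, -5, -1

Set up det(λI - C) = 0.
Expanding along the first row, p(λ) = λ^3 + 11λ^2 + 35λ + 25.
Try λ = -5: p(-5) = 0, so -5 is a root.
Factor out (λ + 5): p(λ) = (λ + 5)·(λ^2 + 6λ + 5).
The quadratic factors as (λ + 5)·(λ + 1).
Eigenvalues: -5, -5, -1.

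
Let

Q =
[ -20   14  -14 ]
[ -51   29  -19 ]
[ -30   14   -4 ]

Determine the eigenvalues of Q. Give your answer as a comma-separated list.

-6, 1, 10

Set up det(λI - Q) = 0.
Expanding the 3×3 determinant: p(λ) = λ^3 - 5λ^2 - 56λ + 60.
Since p(1) = 0, λ = 1 is a root.
Dividing by (λ - 1) leaves λ^2 - 4λ - 60.
The quadratic factors as (λ + 6)·(λ - 10).
Eigenvalues: -6, 1, 10.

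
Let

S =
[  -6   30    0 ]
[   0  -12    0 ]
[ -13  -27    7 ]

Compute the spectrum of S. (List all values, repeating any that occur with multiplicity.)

The characteristic polynomial is p(λ) = det(λI - S).
Expanding along the first row, p(λ) = λ^3 + 11λ^2 - 54λ - 504.
Since p(7) = 0, λ = 7 is a root.
Dividing by (λ - 7) leaves λ^2 + 18λ + 72.
The quadratic factors as (λ + 12)·(λ + 6).
Eigenvalues: -12, -6, 7.

-12, -6, 7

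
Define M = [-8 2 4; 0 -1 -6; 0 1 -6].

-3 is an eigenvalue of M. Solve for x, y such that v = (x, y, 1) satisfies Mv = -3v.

2, 3

We need (M + 3I)v = 0.
M + 3I = [[-5, 2, 4], [0, 2, -6], [0, 1, -3]].
Row 1: (-5)·x + (2)·y + (4)·1 = 0
Row 2: (0)·x + (2)·y + (-6)·1 = 0
Row 3: (0)·x + (1)·y + (-3)·1 = 0
Solving gives x = 2, y = 3.
Check: M·(2, 3, 1) = (-6, -9, -3) = -3·(2, 3, 1).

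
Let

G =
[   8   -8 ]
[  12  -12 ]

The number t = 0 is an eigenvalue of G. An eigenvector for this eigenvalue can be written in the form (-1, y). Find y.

-1

We need (G)v = 0.
G = [[8, -8], [12, -12]].
Row 1: (8)·-1 + (-8)·y = 0
Row 2: (12)·-1 + (-12)·y = 0
Solving gives y = -1.
Check: G·(-1, -1) = (0, 0) = 0·(-1, -1).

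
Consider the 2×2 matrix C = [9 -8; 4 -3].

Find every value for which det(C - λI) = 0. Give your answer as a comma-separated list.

det(C - sI) = (9 - s)(-3 - s) - (-8)·(4) = s^2 - 6s + 5.
This factors as (s - 1)·(s - 5) = 0.
Eigenvalues: 1, 5.

1, 5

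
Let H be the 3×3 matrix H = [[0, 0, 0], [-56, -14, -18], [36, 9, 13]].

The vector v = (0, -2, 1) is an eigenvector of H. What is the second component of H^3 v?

250

First find the eigenvalue: Hv = (0, 10, -5) = -5·(0, -2, 1), so λ = -5.
Then H^3 v = λ^3·v = (-5)^3·(0, -2, 1) = -125·(0, -2, 1) = (0, 250, -125).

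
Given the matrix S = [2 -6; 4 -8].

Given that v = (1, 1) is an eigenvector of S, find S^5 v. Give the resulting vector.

(-1024, -1024)

First find the eigenvalue: Sv = (-4, -4) = -4·(1, 1), so λ = -4.
Then S^5 v = λ^5·v = (-4)^5·(1, 1) = -1024·(1, 1) = (-1024, -1024).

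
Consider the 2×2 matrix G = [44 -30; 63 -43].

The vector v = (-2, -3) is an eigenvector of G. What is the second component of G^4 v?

-3

First find the eigenvalue: Gv = (2, 3) = -1·(-2, -3), so λ = -1.
Then G^4 v = λ^4·v = (-1)^4·(-2, -3) = 1·(-2, -3) = (-2, -3).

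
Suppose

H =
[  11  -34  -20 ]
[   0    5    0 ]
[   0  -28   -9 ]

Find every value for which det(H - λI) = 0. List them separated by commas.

-9, 5, 11

Compute the characteristic polynomial p(μ) = det(μI - H).
Cofactor expansion gives p(μ) = μ^3 - 7μ^2 - 89μ + 495.
Since p(5) = 0, μ = 5 is a root.
Factor out (μ - 5): p(μ) = (μ - 5)·(μ^2 - 2μ - 99).
The quadratic factors as (μ + 9)·(μ - 11).
Eigenvalues: -9, 5, 11.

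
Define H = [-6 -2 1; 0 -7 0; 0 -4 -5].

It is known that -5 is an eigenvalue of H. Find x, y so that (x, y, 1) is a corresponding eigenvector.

1, 0

We need (H + 5I)v = 0.
H + 5I = [[-1, -2, 1], [0, -2, 0], [0, -4, 0]].
Row 1: (-1)·x + (-2)·y + (1)·1 = 0
Row 2: (0)·x + (-2)·y + (0)·1 = 0
Row 3: (0)·x + (-4)·y + (0)·1 = 0
Solving gives x = 1, y = 0.
Check: H·(1, 0, 1) = (-5, 0, -5) = -5·(1, 0, 1).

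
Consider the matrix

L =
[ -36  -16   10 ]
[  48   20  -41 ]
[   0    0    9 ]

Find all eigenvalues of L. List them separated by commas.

-12, -4, 9

Set up det(λI - L) = 0.
Cofactor expansion gives p(λ) = λ^3 + 7λ^2 - 96λ - 432.
Try λ = -4: p(-4) = 0, so -4 is a root.
Factor out (λ + 4): p(λ) = (λ + 4)·(λ^2 + 3λ - 108).
The quadratic factors as (λ + 12)·(λ - 9).
Eigenvalues: -12, -4, 9.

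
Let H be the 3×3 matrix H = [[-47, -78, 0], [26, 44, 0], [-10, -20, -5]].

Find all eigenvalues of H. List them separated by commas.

-8, -5, 5

The characteristic polynomial is p(λ) = det(λI - H).
Expanding along the first row, p(λ) = λ^3 + 8λ^2 - 25λ - 200.
Try λ = -8: p(-8) = 0, so -8 is a root.
Factor out (λ + 8): p(λ) = (λ + 8)·(λ^2 - 25).
The quadratic factors as (λ + 5)·(λ - 5).
Eigenvalues: -8, -5, 5.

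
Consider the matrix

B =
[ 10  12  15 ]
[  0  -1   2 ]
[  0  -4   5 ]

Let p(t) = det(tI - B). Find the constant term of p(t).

p(t) = t^3 - 14t^2 + 43t - 30.
The constant term is -30.

-30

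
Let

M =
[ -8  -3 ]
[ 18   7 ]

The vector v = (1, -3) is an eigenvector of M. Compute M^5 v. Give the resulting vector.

(1, -3)

First find the eigenvalue: Mv = (1, -3) = 1·(1, -3), so λ = 1.
Then M^5 v = λ^5·v = 1^5·(1, -3) = 1·(1, -3) = (1, -3).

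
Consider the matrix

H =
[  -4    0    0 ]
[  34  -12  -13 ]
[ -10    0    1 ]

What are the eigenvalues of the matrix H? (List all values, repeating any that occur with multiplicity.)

-12, -4, 1

The characteristic polynomial is p(r) = det(rI - H).
Cofactor expansion gives p(r) = r^3 + 15r^2 + 32r - 48.
Try r = 1: p(1) = 0, so 1 is a root.
Dividing by (r - 1) leaves r^2 + 16r + 48.
The quadratic factors as (r + 12)·(r + 4).
Eigenvalues: -12, -4, 1.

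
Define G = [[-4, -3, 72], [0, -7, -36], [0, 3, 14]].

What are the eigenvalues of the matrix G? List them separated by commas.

Compute the characteristic polynomial p(λ) = det(λI - G).
Expanding the 3×3 determinant: p(λ) = λ^3 - 3λ^2 - 18λ + 40.
Rational-root test: λ = 5 gives p(5) = 0.
Dividing by (λ - 5) leaves λ^2 + 2λ - 8.
The quadratic factors as (λ + 4)·(λ - 2).
Eigenvalues: -4, 2, 5.

-4, 2, 5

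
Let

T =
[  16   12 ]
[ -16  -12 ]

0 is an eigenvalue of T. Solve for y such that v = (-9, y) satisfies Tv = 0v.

12

We need (T)v = 0.
T = [[16, 12], [-16, -12]].
Row 1: (16)·-9 + (12)·y = 0
Row 2: (-16)·-9 + (-12)·y = 0
Solving gives y = 12.
Check: T·(-9, 12) = (0, 0) = 0·(-9, 12).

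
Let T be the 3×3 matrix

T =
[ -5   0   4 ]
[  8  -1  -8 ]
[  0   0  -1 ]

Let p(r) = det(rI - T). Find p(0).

5

p(0) = det(0·I − T) = det(−T) = (−1)^3·det(T).
det(T) = -5, so p(0) = 5.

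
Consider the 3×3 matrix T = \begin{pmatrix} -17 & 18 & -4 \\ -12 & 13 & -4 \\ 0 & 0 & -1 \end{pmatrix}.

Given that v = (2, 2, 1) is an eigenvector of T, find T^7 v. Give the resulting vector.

(-2, -2, -1)

First find the eigenvalue: Tv = (-2, -2, -1) = -1·(2, 2, 1), so λ = -1.
Then T^7 v = λ^7·v = (-1)^7·(2, 2, 1) = -1·(2, 2, 1) = (-2, -2, -1).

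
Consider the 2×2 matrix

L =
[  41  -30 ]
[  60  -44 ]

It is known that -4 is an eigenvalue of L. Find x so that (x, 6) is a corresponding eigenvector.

We need (L + 4I)v = 0.
L + 4I = [[45, -30], [60, -40]].
Row 1: (45)·x + (-30)·6 = 0
Row 2: (60)·x + (-40)·6 = 0
Solving gives x = 4.
Check: L·(4, 6) = (-16, -24) = -4·(4, 6).

4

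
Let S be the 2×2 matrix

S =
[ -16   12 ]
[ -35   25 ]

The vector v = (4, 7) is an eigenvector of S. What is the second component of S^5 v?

21875

First find the eigenvalue: Sv = (20, 35) = 5·(4, 7), so λ = 5.
Then S^5 v = λ^5·v = 5^5·(4, 7) = 3125·(4, 7) = (12500, 21875).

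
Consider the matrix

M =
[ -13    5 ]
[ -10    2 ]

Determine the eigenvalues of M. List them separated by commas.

det(M - rI) = (-13 - r)(2 - r) - (5)·(-10) = r^2 + 11r + 24.
This factors as (r + 8)·(r + 3) = 0.
Eigenvalues: -8, -3.

-8, -3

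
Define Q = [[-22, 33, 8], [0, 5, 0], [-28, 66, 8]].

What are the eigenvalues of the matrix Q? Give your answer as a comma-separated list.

Compute the characteristic polynomial p(λ) = det(λI - Q).
Expanding along the first row, p(λ) = λ^3 + 9λ^2 - 22λ - 240.
Try λ = 5: p(5) = 0, so 5 is a root.
Factor out (λ - 5): p(λ) = (λ - 5)·(λ^2 + 14λ + 48).
The quadratic factors as (λ + 8)·(λ + 6).
Eigenvalues: -8, -6, 5.

-8, -6, 5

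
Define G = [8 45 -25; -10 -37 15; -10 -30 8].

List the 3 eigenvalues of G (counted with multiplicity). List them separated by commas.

-12, -7, -2

Set up det(λI - G) = 0.
Expanding the 3×3 determinant: p(λ) = λ^3 + 21λ^2 + 122λ + 168.
Since p(-7) = 0, λ = -7 is a root.
Factor out (λ + 7): p(λ) = (λ + 7)·(λ^2 + 14λ + 24).
The quadratic factors as (λ + 12)·(λ + 2).
Eigenvalues: -12, -7, -2.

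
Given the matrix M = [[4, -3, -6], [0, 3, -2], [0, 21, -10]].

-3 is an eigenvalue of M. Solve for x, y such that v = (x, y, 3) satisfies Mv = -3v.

We need (M + 3I)v = 0.
M + 3I = [[7, -3, -6], [0, 6, -2], [0, 21, -7]].
Row 1: (7)·x + (-3)·y + (-6)·3 = 0
Row 2: (0)·x + (6)·y + (-2)·3 = 0
Row 3: (0)·x + (21)·y + (-7)·3 = 0
Solving gives x = 3, y = 1.
Check: M·(3, 1, 3) = (-9, -3, -9) = -3·(3, 1, 3).

3, 1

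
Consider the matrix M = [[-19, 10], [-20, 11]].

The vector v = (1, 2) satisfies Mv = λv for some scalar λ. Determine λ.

1

Compute Mv: M·(1, 2) = (1, 2).
Since Mv = λv, compare component 1: 1 = λ·1, so λ = 1.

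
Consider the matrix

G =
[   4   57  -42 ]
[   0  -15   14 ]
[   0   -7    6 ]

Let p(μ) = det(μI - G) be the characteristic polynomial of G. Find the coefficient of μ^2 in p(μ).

The coefficient of μ^2 of det(μI - G) is −trace(G).
trace(G) = (4) + (-15) + (6) = -5, so the coefficient is 5.

5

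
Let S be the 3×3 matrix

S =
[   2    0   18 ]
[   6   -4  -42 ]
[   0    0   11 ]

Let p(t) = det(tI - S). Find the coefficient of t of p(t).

p(t) = t^3 - 9t^2 - 30t + 88.
The coefficient of t is -30.

-30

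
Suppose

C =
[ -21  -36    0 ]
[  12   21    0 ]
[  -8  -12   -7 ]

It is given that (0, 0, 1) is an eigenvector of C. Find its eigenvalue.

Compute Cv: C·(0, 0, 1) = (0, 0, -7).
Since Cv = λv, compare component 3: -7 = λ·1, so λ = -7.

-7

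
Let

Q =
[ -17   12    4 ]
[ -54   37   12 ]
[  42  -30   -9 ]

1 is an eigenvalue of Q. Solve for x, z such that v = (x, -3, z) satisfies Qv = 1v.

We need (Q - 1I)v = 0.
Q - 1I = [[-18, 12, 4], [-54, 36, 12], [42, -30, -10]].
Row 1: (-18)·x + (12)·-3 + (4)·z = 0
Row 2: (-54)·x + (36)·-3 + (12)·z = 0
Row 3: (42)·x + (-30)·-3 + (-10)·z = 0
Solving gives x = 0, z = 9.
Check: Q·(0, -3, 9) = (0, -3, 9) = 1·(0, -3, 9).

0, 9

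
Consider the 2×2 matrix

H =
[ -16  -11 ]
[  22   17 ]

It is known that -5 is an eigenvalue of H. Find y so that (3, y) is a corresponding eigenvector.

We need (H + 5I)v = 0.
H + 5I = [[-11, -11], [22, 22]].
Row 1: (-11)·3 + (-11)·y = 0
Row 2: (22)·3 + (22)·y = 0
Solving gives y = -3.
Check: H·(3, -3) = (-15, 15) = -5·(3, -3).

-3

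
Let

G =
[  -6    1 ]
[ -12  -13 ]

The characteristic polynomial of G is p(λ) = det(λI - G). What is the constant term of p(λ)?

p(λ) = λ^2 + 19λ + 90.
The constant term is 90.

90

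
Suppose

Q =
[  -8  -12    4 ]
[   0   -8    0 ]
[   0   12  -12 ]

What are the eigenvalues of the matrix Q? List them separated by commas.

Compute the characteristic polynomial p(s) = det(sI - Q).
Expanding along the first row, p(s) = s^3 + 28s^2 + 256s + 768.
Rational-root test: s = -12 gives p(-12) = 0.
Dividing by (s + 12) leaves s^2 + 16s + 64.
The quadratic factor is (s + 8)^2.
Eigenvalues: -12, -8, -8.

-12, -8, -8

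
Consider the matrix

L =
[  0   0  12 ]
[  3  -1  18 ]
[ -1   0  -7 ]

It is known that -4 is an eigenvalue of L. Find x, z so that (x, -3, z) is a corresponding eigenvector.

-3, 1

We need (L + 4I)v = 0.
L + 4I = [[4, 0, 12], [3, 3, 18], [-1, 0, -3]].
Row 1: (4)·x + (0)·-3 + (12)·z = 0
Row 2: (3)·x + (3)·-3 + (18)·z = 0
Row 3: (-1)·x + (0)·-3 + (-3)·z = 0
Solving gives x = -3, z = 1.
Check: L·(-3, -3, 1) = (12, 12, -4) = -4·(-3, -3, 1).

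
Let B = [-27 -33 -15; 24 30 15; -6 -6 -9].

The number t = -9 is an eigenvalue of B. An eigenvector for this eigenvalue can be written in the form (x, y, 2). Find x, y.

We need (B + 9I)v = 0.
B + 9I = [[-18, -33, -15], [24, 39, 15], [-6, -6, 0]].
Row 1: (-18)·x + (-33)·y + (-15)·2 = 0
Row 2: (24)·x + (39)·y + (15)·2 = 0
Row 3: (-6)·x + (-6)·y + (0)·2 = 0
Solving gives x = 2, y = -2.
Check: B·(2, -2, 2) = (-18, 18, -18) = -9·(2, -2, 2).

2, -2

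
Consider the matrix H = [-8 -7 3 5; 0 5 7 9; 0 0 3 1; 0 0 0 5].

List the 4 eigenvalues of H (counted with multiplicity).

-8, 3, 5, 5

H is upper triangular, so its eigenvalues are the diagonal entries.
Diagonal: -8, 5, 3, 5.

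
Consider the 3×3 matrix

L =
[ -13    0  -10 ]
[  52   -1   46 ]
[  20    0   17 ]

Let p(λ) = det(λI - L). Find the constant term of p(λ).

p(λ) = λ^3 - 3λ^2 - 25λ - 21.
The constant term is -21.

-21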